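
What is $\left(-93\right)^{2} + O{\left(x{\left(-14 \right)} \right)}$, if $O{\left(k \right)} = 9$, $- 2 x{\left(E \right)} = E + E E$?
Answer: $8658$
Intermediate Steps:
$x{\left(E \right)} = - \frac{E}{2} - \frac{E^{2}}{2}$ ($x{\left(E \right)} = - \frac{E + E E}{2} = - \frac{E + E^{2}}{2} = - \frac{E}{2} - \frac{E^{2}}{2}$)
$\left(-93\right)^{2} + O{\left(x{\left(-14 \right)} \right)} = \left(-93\right)^{2} + 9 = 8649 + 9 = 8658$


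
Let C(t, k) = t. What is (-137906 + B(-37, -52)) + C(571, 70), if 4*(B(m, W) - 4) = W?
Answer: -137344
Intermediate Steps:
B(m, W) = 4 + W/4
(-137906 + B(-37, -52)) + C(571, 70) = (-137906 + (4 + (1/4)*(-52))) + 571 = (-137906 + (4 - 13)) + 571 = (-137906 - 9) + 571 = -137915 + 571 = -137344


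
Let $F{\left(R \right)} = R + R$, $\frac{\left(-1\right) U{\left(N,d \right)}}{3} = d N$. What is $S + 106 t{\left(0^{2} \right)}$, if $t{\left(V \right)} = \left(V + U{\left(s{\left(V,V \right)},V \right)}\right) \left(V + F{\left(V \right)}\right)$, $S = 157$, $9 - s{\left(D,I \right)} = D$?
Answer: $157$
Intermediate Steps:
$s{\left(D,I \right)} = 9 - D$
$U{\left(N,d \right)} = - 3 N d$ ($U{\left(N,d \right)} = - 3 d N = - 3 N d$)
$F{\left(R \right)} = 2 R$
$t{\left(V \right)} = 3 V \left(V - 3 V \left(9 - V\right)\right)$ ($t{\left(V \right)} = \left(V - 3 \left(9 - V\right) V\right) \left(V + 2 V\right) = \left(V - 3 V \left(9 - V\right)\right) 3 V = 3 V \left(V - 3 V \left(9 - V\right)\right)$)
$S + 106 t{\left(0^{2} \right)} = 157 + 106 \left(0^{2}\right)^{2} \left(-78 + 9 \cdot 0^{2}\right) = 157 + 106 \cdot 0^{2} \left(-78 + 9 \cdot 0\right) = 157 + 106 \cdot 0 \left(-78 + 0\right) = 157 + 106 \cdot 0 \left(-78\right) = 157 + 106 \cdot 0 = 157 + 0 = 157$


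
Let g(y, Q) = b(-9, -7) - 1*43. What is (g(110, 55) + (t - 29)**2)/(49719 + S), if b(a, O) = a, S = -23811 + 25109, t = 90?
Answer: 3669/51017 ≈ 0.071917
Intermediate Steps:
S = 1298
g(y, Q) = -52 (g(y, Q) = -9 - 1*43 = -9 - 43 = -52)
(g(110, 55) + (t - 29)**2)/(49719 + S) = (-52 + (90 - 29)**2)/(49719 + 1298) = (-52 + 61**2)/51017 = (-52 + 3721)*(1/51017) = 3669*(1/51017) = 3669/51017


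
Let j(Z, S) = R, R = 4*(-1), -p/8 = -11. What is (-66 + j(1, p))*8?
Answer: -560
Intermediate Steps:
p = 88 (p = -8*(-11) = 88)
R = -4
j(Z, S) = -4
(-66 + j(1, p))*8 = (-66 - 4)*8 = -70*8 = -560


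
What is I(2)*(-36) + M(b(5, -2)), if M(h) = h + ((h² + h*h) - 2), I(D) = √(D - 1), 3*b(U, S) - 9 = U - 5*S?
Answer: 98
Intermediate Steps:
b(U, S) = 3 - 5*S/3 + U/3 (b(U, S) = 3 + (U - 5*S)/3 = 3 + (-5*S/3 + U/3) = 3 - 5*S/3 + U/3)
I(D) = √(-1 + D)
M(h) = -2 + h + 2*h² (M(h) = h + ((h² + h²) - 2) = h + (2*h² - 2) = h + (-2 + 2*h²) = -2 + h + 2*h²)
I(2)*(-36) + M(b(5, -2)) = √(-1 + 2)*(-36) + (-2 + (3 - 5/3*(-2) + (⅓)*5) + 2*(3 - 5/3*(-2) + (⅓)*5)²) = √1*(-36) + (-2 + (3 + 10/3 + 5/3) + 2*(3 + 10/3 + 5/3)²) = 1*(-36) + (-2 + 8 + 2*8²) = -36 + (-2 + 8 + 2*64) = -36 + (-2 + 8 + 128) = -36 + 134 = 98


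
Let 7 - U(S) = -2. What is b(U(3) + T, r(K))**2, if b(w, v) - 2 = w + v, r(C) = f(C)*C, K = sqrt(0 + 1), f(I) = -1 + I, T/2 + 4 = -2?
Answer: 1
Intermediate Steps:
T = -12 (T = -8 + 2*(-2) = -8 - 4 = -12)
U(S) = 9 (U(S) = 7 - 1*(-2) = 7 + 2 = 9)
K = 1 (K = sqrt(1) = 1)
r(C) = C*(-1 + C) (r(C) = (-1 + C)*C = C*(-1 + C))
b(w, v) = 2 + v + w (b(w, v) = 2 + (w + v) = 2 + (v + w) = 2 + v + w)
b(U(3) + T, r(K))**2 = (2 + 1*(-1 + 1) + (9 - 12))**2 = (2 + 1*0 - 3)**2 = (2 + 0 - 3)**2 = (-1)**2 = 1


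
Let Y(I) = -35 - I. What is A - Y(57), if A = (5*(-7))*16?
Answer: -468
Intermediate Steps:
A = -560 (A = -35*16 = -560)
A - Y(57) = -560 - (-35 - 1*57) = -560 - (-35 - 57) = -560 - 1*(-92) = -560 + 92 = -468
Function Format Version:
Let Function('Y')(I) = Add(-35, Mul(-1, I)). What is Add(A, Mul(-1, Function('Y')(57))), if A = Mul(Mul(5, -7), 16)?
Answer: -468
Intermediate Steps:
A = -560 (A = Mul(-35, 16) = -560)
Add(A, Mul(-1, Function('Y')(57))) = Add(-560, Mul(-1, Add(-35, Mul(-1, 57)))) = Add(-560, Mul(-1, Add(-35, -57))) = Add(-560, Mul(-1, -92)) = Add(-560, 92) = -468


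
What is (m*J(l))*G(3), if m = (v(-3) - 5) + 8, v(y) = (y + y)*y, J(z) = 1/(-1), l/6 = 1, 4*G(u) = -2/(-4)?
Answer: -21/8 ≈ -2.6250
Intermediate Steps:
G(u) = ⅛ (G(u) = (-2/(-4))/4 = (-2*(-¼))/4 = (¼)*(½) = ⅛)
l = 6 (l = 6*1 = 6)
J(z) = -1
v(y) = 2*y² (v(y) = (2*y)*y = 2*y²)
m = 21 (m = (2*(-3)² - 5) + 8 = (2*9 - 5) + 8 = (18 - 5) + 8 = 13 + 8 = 21)
(m*J(l))*G(3) = (21*(-1))*(⅛) = -21*⅛ = -21/8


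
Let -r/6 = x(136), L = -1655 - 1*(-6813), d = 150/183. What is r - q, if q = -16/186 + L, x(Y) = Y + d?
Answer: -33917914/5673 ≈ -5978.8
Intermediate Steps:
d = 50/61 (d = 150*(1/183) = 50/61 ≈ 0.81967)
x(Y) = 50/61 + Y (x(Y) = Y + 50/61 = 50/61 + Y)
L = 5158 (L = -1655 + 6813 = 5158)
r = -50076/61 (r = -6*(50/61 + 136) = -6*8346/61 = -50076/61 ≈ -820.92)
q = 479686/93 (q = -16/186 + 5158 = (1/186)*(-16) + 5158 = -8/93 + 5158 = 479686/93 ≈ 5157.9)
r - q = -50076/61 - 1*479686/93 = -50076/61 - 479686/93 = -33917914/5673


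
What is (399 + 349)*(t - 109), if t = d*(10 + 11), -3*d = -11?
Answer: -23936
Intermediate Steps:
d = 11/3 (d = -1/3*(-11) = 11/3 ≈ 3.6667)
t = 77 (t = 11*(10 + 11)/3 = (11/3)*21 = 77)
(399 + 349)*(t - 109) = (399 + 349)*(77 - 109) = 748*(-32) = -23936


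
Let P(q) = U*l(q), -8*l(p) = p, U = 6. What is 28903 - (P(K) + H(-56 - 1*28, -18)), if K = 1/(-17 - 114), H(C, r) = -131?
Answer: 15213813/524 ≈ 29034.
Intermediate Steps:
K = -1/131 (K = 1/(-131) = -1/131 ≈ -0.0076336)
l(p) = -p/8
P(q) = -3*q/4 (P(q) = 6*(-q/8) = -3*q/4)
28903 - (P(K) + H(-56 - 1*28, -18)) = 28903 - (-3/4*(-1/131) - 131) = 28903 - (3/524 - 131) = 28903 - 1*(-68641/524) = 28903 + 68641/524 = 15213813/524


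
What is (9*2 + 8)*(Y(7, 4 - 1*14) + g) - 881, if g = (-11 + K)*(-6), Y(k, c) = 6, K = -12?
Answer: 2863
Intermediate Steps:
g = 138 (g = (-11 - 12)*(-6) = -23*(-6) = 138)
(9*2 + 8)*(Y(7, 4 - 1*14) + g) - 881 = (9*2 + 8)*(6 + 138) - 881 = (18 + 8)*144 - 881 = 26*144 - 881 = 3744 - 881 = 2863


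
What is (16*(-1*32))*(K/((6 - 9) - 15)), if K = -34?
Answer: -8704/9 ≈ -967.11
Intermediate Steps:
(16*(-1*32))*(K/((6 - 9) - 15)) = (16*(-1*32))*(-34/((6 - 9) - 15)) = (16*(-32))*(-34/(-3 - 15)) = -(-17408)/(-18) = -(-17408)*(-1)/18 = -512*17/9 = -8704/9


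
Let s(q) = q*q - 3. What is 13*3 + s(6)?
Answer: 72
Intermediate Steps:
s(q) = -3 + q**2 (s(q) = q**2 - 3 = -3 + q**2)
13*3 + s(6) = 13*3 + (-3 + 6**2) = 39 + (-3 + 36) = 39 + 33 = 72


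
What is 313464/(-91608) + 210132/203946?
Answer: -310277477/129743647 ≈ -2.3915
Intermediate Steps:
313464/(-91608) + 210132/203946 = 313464*(-1/91608) + 210132*(1/203946) = -13061/3817 + 35022/33991 = -310277477/129743647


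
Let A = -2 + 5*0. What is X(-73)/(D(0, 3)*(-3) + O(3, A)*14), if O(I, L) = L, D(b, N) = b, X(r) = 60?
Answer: -15/7 ≈ -2.1429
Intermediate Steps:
A = -2 (A = -2 + 0 = -2)
X(-73)/(D(0, 3)*(-3) + O(3, A)*14) = 60/(0*(-3) - 2*14) = 60/(0 - 28) = 60/(-28) = 60*(-1/28) = -15/7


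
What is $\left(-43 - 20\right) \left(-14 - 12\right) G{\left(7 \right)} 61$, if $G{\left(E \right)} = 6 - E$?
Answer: $-99918$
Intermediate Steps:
$\left(-43 - 20\right) \left(-14 - 12\right) G{\left(7 \right)} 61 = \left(-43 - 20\right) \left(-14 - 12\right) \left(6 - 7\right) 61 = \left(-63\right) \left(-26\right) \left(6 - 7\right) 61 = 1638 \left(-1\right) 61 = \left(-1638\right) 61 = -99918$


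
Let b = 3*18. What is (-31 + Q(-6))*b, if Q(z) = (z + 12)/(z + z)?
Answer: -1701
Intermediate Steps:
Q(z) = (12 + z)/(2*z) (Q(z) = (12 + z)/((2*z)) = (12 + z)*(1/(2*z)) = (12 + z)/(2*z))
b = 54
(-31 + Q(-6))*b = (-31 + (1/2)*(12 - 6)/(-6))*54 = (-31 + (1/2)*(-1/6)*6)*54 = (-31 - 1/2)*54 = -63/2*54 = -1701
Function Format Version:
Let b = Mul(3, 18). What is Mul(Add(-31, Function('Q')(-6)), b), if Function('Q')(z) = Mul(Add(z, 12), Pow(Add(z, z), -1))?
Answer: -1701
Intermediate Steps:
Function('Q')(z) = Mul(Rational(1, 2), Pow(z, -1), Add(12, z)) (Function('Q')(z) = Mul(Add(12, z), Pow(Mul(2, z), -1)) = Mul(Add(12, z), Mul(Rational(1, 2), Pow(z, -1))) = Mul(Rational(1, 2), Pow(z, -1), Add(12, z)))
b = 54
Mul(Add(-31, Function('Q')(-6)), b) = Mul(Add(-31, Mul(Rational(1, 2), Pow(-6, -1), Add(12, -6))), 54) = Mul(Add(-31, Mul(Rational(1, 2), Rational(-1, 6), 6)), 54) = Mul(Add(-31, Rational(-1, 2)), 54) = Mul(Rational(-63, 2), 54) = -1701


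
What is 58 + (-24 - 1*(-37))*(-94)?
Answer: -1164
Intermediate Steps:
58 + (-24 - 1*(-37))*(-94) = 58 + (-24 + 37)*(-94) = 58 + 13*(-94) = 58 - 1222 = -1164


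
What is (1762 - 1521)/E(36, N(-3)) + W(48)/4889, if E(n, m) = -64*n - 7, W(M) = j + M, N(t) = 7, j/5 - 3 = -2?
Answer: -1055766/11298479 ≈ -0.093443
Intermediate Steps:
j = 5 (j = 15 + 5*(-2) = 15 - 10 = 5)
W(M) = 5 + M
E(n, m) = -7 - 64*n
(1762 - 1521)/E(36, N(-3)) + W(48)/4889 = (1762 - 1521)/(-7 - 64*36) + (5 + 48)/4889 = 241/(-7 - 2304) + 53*(1/4889) = 241/(-2311) + 53/4889 = 241*(-1/2311) + 53/4889 = -241/2311 + 53/4889 = -1055766/11298479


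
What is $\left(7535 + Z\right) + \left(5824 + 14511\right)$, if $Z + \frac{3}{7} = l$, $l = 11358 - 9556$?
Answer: $\frac{207701}{7} \approx 29672.0$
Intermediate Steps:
$l = 1802$ ($l = 11358 - 9556 = 1802$)
$Z = \frac{12611}{7}$ ($Z = - \frac{3}{7} + 1802 = \frac{12611}{7} \approx 1801.6$)
$\left(7535 + Z\right) + \left(5824 + 14511\right) = \left(7535 + \frac{12611}{7}\right) + \left(5824 + 14511\right) = \frac{65356}{7} + 20335 = \frac{207701}{7}$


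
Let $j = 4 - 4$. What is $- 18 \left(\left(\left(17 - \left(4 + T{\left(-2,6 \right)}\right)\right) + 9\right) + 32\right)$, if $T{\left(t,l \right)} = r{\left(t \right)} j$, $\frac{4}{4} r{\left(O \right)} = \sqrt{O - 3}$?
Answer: $-972$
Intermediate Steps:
$r{\left(O \right)} = \sqrt{-3 + O}$ ($r{\left(O \right)} = \sqrt{O - 3} = \sqrt{-3 + O}$)
$j = 0$
$T{\left(t,l \right)} = 0$ ($T{\left(t,l \right)} = \sqrt{-3 + t} 0 = 0$)
$- 18 \left(\left(\left(17 - \left(4 + T{\left(-2,6 \right)}\right)\right) + 9\right) + 32\right) = - 18 \left(\left(\left(17 + \left(\left(\left(-2 + 1\right) - 3\right) - 0\right)\right) + 9\right) + 32\right) = - 18 \left(\left(\left(17 + \left(\left(-1 - 3\right) + 0\right)\right) + 9\right) + 32\right) = - 18 \left(\left(\left(17 + \left(-4 + 0\right)\right) + 9\right) + 32\right) = - 18 \left(\left(\left(17 - 4\right) + 9\right) + 32\right) = - 18 \left(\left(13 + 9\right) + 32\right) = - 18 \left(22 + 32\right) = \left(-18\right) 54 = -972$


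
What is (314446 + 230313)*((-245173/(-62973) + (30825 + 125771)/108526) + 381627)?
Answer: 64582533629063586694/310645809 ≈ 2.0790e+11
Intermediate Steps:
(314446 + 230313)*((-245173/(-62973) + (30825 + 125771)/108526) + 381627) = 544759*((-245173*(-1/62973) + 156596*(1/108526)) + 381627) = 544759*((245173/62973 + 7118/4933) + 381627) = 544759*(1657680223/310645809 + 381627) = 544759*(118552485831466/310645809) = 64582533629063586694/310645809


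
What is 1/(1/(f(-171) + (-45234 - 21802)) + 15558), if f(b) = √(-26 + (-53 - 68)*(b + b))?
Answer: 69914290471484/1087726530112401985 + 14*√211/1087726530112401985 ≈ 6.4276e-5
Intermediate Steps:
f(b) = √(-26 - 242*b)
1/(1/(f(-171) + (-45234 - 21802)) + 15558) = 1/(1/(√(-26 - 242*(-171)) + (-45234 - 21802)) + 15558) = 1/(1/(√(-26 + 41382) - 67036) + 15558) = 1/(1/(√41356 - 67036) + 15558) = 1/(1/(14*√211 - 67036) + 15558) = 1/(1/(-67036 + 14*√211) + 15558) = 1/(15558 + 1/(-67036 + 14*√211))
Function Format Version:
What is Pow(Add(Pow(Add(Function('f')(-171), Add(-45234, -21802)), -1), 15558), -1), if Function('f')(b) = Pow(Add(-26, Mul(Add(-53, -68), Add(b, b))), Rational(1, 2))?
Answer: Add(Rational(69914290471484, 1087726530112401985), Mul(Rational(14, 1087726530112401985), Pow(211, Rational(1, 2)))) ≈ 6.4276e-5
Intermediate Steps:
Function('f')(b) = Pow(Add(-26, Mul(-242, b)), Rational(1, 2)) (Function('f')(b) = Pow(Add(-26, Mul(-121, Mul(2, b))), Rational(1, 2)) = Pow(Add(-26, Mul(-242, b)), Rational(1, 2)))
Pow(Add(Pow(Add(Function('f')(-171), Add(-45234, -21802)), -1), 15558), -1) = Pow(Add(Pow(Add(Pow(Add(-26, Mul(-242, -171)), Rational(1, 2)), Add(-45234, -21802)), -1), 15558), -1) = Pow(Add(Pow(Add(Pow(Add(-26, 41382), Rational(1, 2)), -67036), -1), 15558), -1) = Pow(Add(Pow(Add(Pow(41356, Rational(1, 2)), -67036), -1), 15558), -1) = Pow(Add(Pow(Add(Mul(14, Pow(211, Rational(1, 2))), -67036), -1), 15558), -1) = Pow(Add(Pow(Add(-67036, Mul(14, Pow(211, Rational(1, 2)))), -1), 15558), -1) = Pow(Add(15558, Pow(Add(-67036, Mul(14, Pow(211, Rational(1, 2)))), -1)), -1)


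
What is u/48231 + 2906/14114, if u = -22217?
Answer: -86705726/340366167 ≈ -0.25474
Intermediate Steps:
u/48231 + 2906/14114 = -22217/48231 + 2906/14114 = -22217*1/48231 + 2906*(1/14114) = -22217/48231 + 1453/7057 = -86705726/340366167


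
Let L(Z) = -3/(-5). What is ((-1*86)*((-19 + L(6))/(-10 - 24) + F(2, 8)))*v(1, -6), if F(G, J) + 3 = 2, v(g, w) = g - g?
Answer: 0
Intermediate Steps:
v(g, w) = 0
L(Z) = ⅗ (L(Z) = -3*(-⅕) = ⅗)
F(G, J) = -1 (F(G, J) = -3 + 2 = -1)
((-1*86)*((-19 + L(6))/(-10 - 24) + F(2, 8)))*v(1, -6) = ((-1*86)*((-19 + ⅗)/(-10 - 24) - 1))*0 = -86*(-92/5/(-34) - 1)*0 = -86*(-92/5*(-1/34) - 1)*0 = -86*(46/85 - 1)*0 = -86*(-39/85)*0 = (3354/85)*0 = 0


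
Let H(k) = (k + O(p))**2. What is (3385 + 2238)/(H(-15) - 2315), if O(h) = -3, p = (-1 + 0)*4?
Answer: -5623/1991 ≈ -2.8242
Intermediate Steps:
p = -4 (p = -1*4 = -4)
H(k) = (-3 + k)**2 (H(k) = (k - 3)**2 = (-3 + k)**2)
(3385 + 2238)/(H(-15) - 2315) = (3385 + 2238)/((-3 - 15)**2 - 2315) = 5623/((-18)**2 - 2315) = 5623/(324 - 2315) = 5623/(-1991) = 5623*(-1/1991) = -5623/1991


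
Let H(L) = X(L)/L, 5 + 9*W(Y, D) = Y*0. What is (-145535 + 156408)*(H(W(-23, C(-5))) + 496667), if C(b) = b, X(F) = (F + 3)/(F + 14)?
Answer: 297014120291/55 ≈ 5.4003e+9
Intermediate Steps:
X(F) = (3 + F)/(14 + F)
W(Y, D) = -5/9 (W(Y, D) = -5/9 + (Y*0)/9 = -5/9 + (1/9)*0 = -5/9 + 0 = -5/9)
H(L) = (3 + L)/(L*(14 + L)) (H(L) = ((3 + L)/(14 + L))/L = (3 + L)/(L*(14 + L)))
(-145535 + 156408)*(H(W(-23, C(-5))) + 496667) = (-145535 + 156408)*((3 - 5/9)/((-5/9)*(14 - 5/9)) + 496667) = 10873*(-9/5*22/9/121/9 + 496667) = 10873*(-9/5*9/121*22/9 + 496667) = 10873*(-18/55 + 496667) = 10873*(27316667/55) = 297014120291/55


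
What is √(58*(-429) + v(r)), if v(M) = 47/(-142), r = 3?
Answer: I*√501727322/142 ≈ 157.74*I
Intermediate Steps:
v(M) = -47/142 (v(M) = 47*(-1/142) = -47/142)
√(58*(-429) + v(r)) = √(58*(-429) - 47/142) = √(-24882 - 47/142) = √(-3533291/142) = I*√501727322/142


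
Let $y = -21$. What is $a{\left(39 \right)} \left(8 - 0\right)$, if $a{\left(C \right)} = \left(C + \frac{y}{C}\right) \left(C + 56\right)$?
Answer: $\frac{380000}{13} \approx 29231.0$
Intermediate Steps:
$a{\left(C \right)} = \left(56 + C\right) \left(C - \frac{21}{C}\right)$ ($a{\left(C \right)} = \left(C - \frac{21}{C}\right) \left(C + 56\right) = \left(C - \frac{21}{C}\right) \left(56 + C\right) = \left(56 + C\right) \left(C - \frac{21}{C}\right)$)
$a{\left(39 \right)} \left(8 - 0\right) = \left(-21 + 39^{2} - \frac{1176}{39} + 56 \cdot 39\right) \left(8 - 0\right) = \left(-21 + 1521 - \frac{392}{13} + 2184\right) \left(8 + 0\right) = \left(-21 + 1521 - \frac{392}{13} + 2184\right) 8 = \frac{47500}{13} \cdot 8 = \frac{380000}{13}$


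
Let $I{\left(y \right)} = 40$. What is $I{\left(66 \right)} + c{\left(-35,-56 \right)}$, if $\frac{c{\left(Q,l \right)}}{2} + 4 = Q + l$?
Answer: $-150$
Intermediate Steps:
$c{\left(Q,l \right)} = -8 + 2 Q + 2 l$ ($c{\left(Q,l \right)} = -8 + 2 \left(Q + l\right) = -8 + \left(2 Q + 2 l\right) = -8 + 2 Q + 2 l$)
$I{\left(66 \right)} + c{\left(-35,-56 \right)} = 40 + \left(-8 + 2 \left(-35\right) + 2 \left(-56\right)\right) = 40 - 190 = -150$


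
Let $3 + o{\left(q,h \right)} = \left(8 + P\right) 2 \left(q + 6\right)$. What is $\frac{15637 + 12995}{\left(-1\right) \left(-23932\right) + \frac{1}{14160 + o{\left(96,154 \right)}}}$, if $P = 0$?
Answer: $\frac{452070648}{377862349} \approx 1.1964$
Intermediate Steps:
$o{\left(q,h \right)} = 93 + 16 q$ ($o{\left(q,h \right)} = -3 + \left(8 + 0\right) 2 \left(q + 6\right) = -3 + 8 \cdot 2 \left(6 + q\right) = -3 + 8 \left(12 + 2 q\right) = -3 + \left(96 + 16 q\right) = 93 + 16 q$)
$\frac{15637 + 12995}{\left(-1\right) \left(-23932\right) + \frac{1}{14160 + o{\left(96,154 \right)}}} = \frac{15637 + 12995}{\left(-1\right) \left(-23932\right) + \frac{1}{14160 + \left(93 + 16 \cdot 96\right)}} = \frac{28632}{23932 + \frac{1}{14160 + \left(93 + 1536\right)}} = \frac{28632}{23932 + \frac{1}{14160 + 1629}} = \frac{28632}{23932 + \frac{1}{15789}} = \frac{28632}{\frac{377862349}{15789}} = 28632 \cdot \frac{15789}{377862349} = \frac{452070648}{377862349}$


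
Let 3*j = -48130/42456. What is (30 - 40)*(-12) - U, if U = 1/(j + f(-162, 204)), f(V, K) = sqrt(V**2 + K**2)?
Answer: 6605182633263348/55043191164787 - 24333911136*sqrt(1885)/275215955823935 ≈ 120.00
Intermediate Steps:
j = -24065/63684 (j = (-48130/42456)/3 = (-48130*1/42456)/3 = (1/3)*(-24065/21228) = -24065/63684 ≈ -0.37788)
f(V, K) = sqrt(K**2 + V**2)
U = 1/(-24065/63684 + 6*sqrt(1885)) (U = 1/(-24065/63684 + sqrt(204**2 + (-162)**2)) = 1/(-24065/63684 + sqrt(41616 + 26244)) = 1/(-24065/63684 + sqrt(67860)) = 1/(-24065/63684 + 6*sqrt(1885)) ≈ 0.0038444)
(30 - 40)*(-12) - U = (30 - 40)*(-12) - (306511092/55043191164787 + 24333911136*sqrt(1885)/275215955823935) = -10*(-12) + (-306511092/55043191164787 - 24333911136*sqrt(1885)/275215955823935) = 120 + (-306511092/55043191164787 - 24333911136*sqrt(1885)/275215955823935) = 6605182633263348/55043191164787 - 24333911136*sqrt(1885)/275215955823935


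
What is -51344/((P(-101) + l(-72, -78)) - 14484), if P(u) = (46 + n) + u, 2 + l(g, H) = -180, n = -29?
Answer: 25672/7375 ≈ 3.4809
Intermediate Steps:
l(g, H) = -182 (l(g, H) = -2 - 180 = -182)
P(u) = 17 + u (P(u) = (46 - 29) + u = 17 + u)
-51344/((P(-101) + l(-72, -78)) - 14484) = -51344/(((17 - 101) - 182) - 14484) = -51344/((-84 - 182) - 14484) = -51344/(-266 - 14484) = -51344/(-14750) = -51344*(-1/14750) = 25672/7375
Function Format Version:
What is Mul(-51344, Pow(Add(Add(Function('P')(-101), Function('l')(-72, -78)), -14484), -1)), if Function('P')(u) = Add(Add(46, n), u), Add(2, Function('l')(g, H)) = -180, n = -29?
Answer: Rational(25672, 7375) ≈ 3.4809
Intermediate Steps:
Function('l')(g, H) = -182 (Function('l')(g, H) = Add(-2, -180) = -182)
Function('P')(u) = Add(17, u) (Function('P')(u) = Add(Add(46, -29), u) = Add(17, u))
Mul(-51344, Pow(Add(Add(Function('P')(-101), Function('l')(-72, -78)), -14484), -1)) = Mul(-51344, Pow(Add(Add(Add(17, -101), -182), -14484), -1)) = Mul(-51344, Pow(Add(Add(-84, -182), -14484), -1)) = Mul(-51344, Pow(Add(-266, -14484), -1)) = Mul(-51344, Pow(-14750, -1)) = Mul(-51344, Rational(-1, 14750)) = Rational(25672, 7375)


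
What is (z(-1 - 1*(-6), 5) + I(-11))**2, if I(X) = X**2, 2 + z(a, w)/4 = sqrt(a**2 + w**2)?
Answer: 13569 + 4520*sqrt(2) ≈ 19961.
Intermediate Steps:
z(a, w) = -8 + 4*sqrt(a**2 + w**2)
(z(-1 - 1*(-6), 5) + I(-11))**2 = ((-8 + 4*sqrt((-1 - 1*(-6))**2 + 5**2)) + (-11)**2)**2 = ((-8 + 4*sqrt((-1 + 6)**2 + 25)) + 121)**2 = ((-8 + 4*sqrt(5**2 + 25)) + 121)**2 = ((-8 + 4*sqrt(25 + 25)) + 121)**2 = ((-8 + 4*sqrt(50)) + 121)**2 = ((-8 + 4*(5*sqrt(2))) + 121)**2 = ((-8 + 20*sqrt(2)) + 121)**2 = (113 + 20*sqrt(2))**2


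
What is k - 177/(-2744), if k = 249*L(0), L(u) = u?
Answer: 177/2744 ≈ 0.064504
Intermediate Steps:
k = 0 (k = 249*0 = 0)
k - 177/(-2744) = 0 - 177/(-2744) = 0 - 177*(-1)/2744 = 0 - 1*(-177/2744) = 0 + 177/2744 = 177/2744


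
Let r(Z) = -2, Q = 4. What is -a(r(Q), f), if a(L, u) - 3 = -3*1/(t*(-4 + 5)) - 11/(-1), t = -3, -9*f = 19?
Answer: -15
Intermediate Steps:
f = -19/9 (f = -⅑*19 = -19/9 ≈ -2.1111)
a(L, u) = 15 (a(L, u) = 3 + (-3*(-1/(3*(-4 + 5))) - 11/(-1)) = 3 + (-3/(1*(-3)) - 11*(-1)) = 3 + (-3/(-3) + 11) = 3 + (-3*(-⅓) + 11) = 3 + (1 + 11) = 3 + 12 = 15)
-a(r(Q), f) = -1*15 = -15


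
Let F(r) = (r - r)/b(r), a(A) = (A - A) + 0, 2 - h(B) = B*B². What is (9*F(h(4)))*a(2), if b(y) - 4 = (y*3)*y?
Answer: 0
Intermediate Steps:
h(B) = 2 - B³ (h(B) = 2 - B*B² = 2 - B³)
b(y) = 4 + 3*y² (b(y) = 4 + (y*3)*y = 4 + (3*y)*y = 4 + 3*y²)
a(A) = 0 (a(A) = 0 + 0 = 0)
F(r) = 0 (F(r) = (r - r)/(4 + 3*r²) = 0/(4 + 3*r²) = 0)
(9*F(h(4)))*a(2) = (9*0)*0 = 0*0 = 0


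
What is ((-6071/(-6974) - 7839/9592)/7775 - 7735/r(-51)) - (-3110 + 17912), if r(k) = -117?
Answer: -3135361906041863/212770463400 ≈ -14736.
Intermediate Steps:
((-6071/(-6974) - 7839/9592)/7775 - 7735/r(-51)) - (-3110 + 17912) = ((-6071/(-6974) - 7839/9592)/7775 - 7735/(-117)) - (-3110 + 17912) = ((-6071*(-1/6974) - 7839*1/9592)*(1/7775) - 7735*(-1/117)) - 1*14802 = ((6071/6974 - 7839/9592)*(1/7775) + 595/9) - 14802 = ((161993/3040664)*(1/7775) + 595/9) - 14802 = (161993/23641162600 + 595/9) - 14802 = 14066493204937/212770463400 - 14802 = -3135361906041863/212770463400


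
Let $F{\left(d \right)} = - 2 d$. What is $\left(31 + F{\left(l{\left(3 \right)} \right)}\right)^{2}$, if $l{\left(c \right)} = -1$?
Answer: $1089$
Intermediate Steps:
$\left(31 + F{\left(l{\left(3 \right)} \right)}\right)^{2} = \left(31 - -2\right)^{2} = \left(31 + 2\right)^{2} = 33^{2} = 1089$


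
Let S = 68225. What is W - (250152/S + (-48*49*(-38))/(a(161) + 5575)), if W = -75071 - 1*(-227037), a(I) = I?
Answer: 2477609547422/16305775 ≈ 1.5195e+5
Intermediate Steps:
W = 151966 (W = -75071 + 227037 = 151966)
W - (250152/S + (-48*49*(-38))/(a(161) + 5575)) = 151966 - (250152/68225 + (-48*49*(-38))/(161 + 5575)) = 151966 - (250152*(1/68225) - 2352*(-38)/5736) = 151966 - (250152/68225 + 89376*(1/5736)) = 151966 - (250152/68225 + 3724/239) = 151966 - 1*313856228/16305775 = 151966 - 313856228/16305775 = 2477609547422/16305775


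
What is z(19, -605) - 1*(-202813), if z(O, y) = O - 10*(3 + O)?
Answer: 202612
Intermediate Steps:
z(O, y) = -30 - 9*O (z(O, y) = O + (-30 - 10*O) = -30 - 9*O)
z(19, -605) - 1*(-202813) = (-30 - 9*19) - 1*(-202813) = (-30 - 171) + 202813 = -201 + 202813 = 202612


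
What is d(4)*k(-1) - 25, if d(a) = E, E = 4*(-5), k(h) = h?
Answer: -5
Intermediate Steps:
E = -20
d(a) = -20
d(4)*k(-1) - 25 = -20*(-1) - 25 = 20 - 25 = -5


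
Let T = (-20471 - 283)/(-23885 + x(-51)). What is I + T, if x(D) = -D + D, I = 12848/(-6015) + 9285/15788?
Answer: -308014896517/453646945140 ≈ -0.67898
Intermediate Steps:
I = -146994949/94964820 (I = 12848*(-1/6015) + 9285*(1/15788) = -12848/6015 + 9285/15788 = -146994949/94964820 ≈ -1.5479)
x(D) = 0
T = 20754/23885 (T = (-20471 - 283)/(-23885 + 0) = -20754/(-23885) = -20754*(-1/23885) = 20754/23885 ≈ 0.86891)
I + T = -146994949/94964820 + 20754/23885 = -308014896517/453646945140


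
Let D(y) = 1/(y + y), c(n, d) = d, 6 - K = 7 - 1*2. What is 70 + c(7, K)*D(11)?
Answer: 1541/22 ≈ 70.045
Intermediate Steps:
K = 1 (K = 6 - (7 - 1*2) = 6 - (7 - 2) = 6 - 1*5 = 6 - 5 = 1)
D(y) = 1/(2*y)
70 + c(7, K)*D(11) = 70 + 1*((½)/11) = 70 + 1*((½)*(1/11)) = 70 + 1*(1/22) = 70 + 1/22 = 1541/22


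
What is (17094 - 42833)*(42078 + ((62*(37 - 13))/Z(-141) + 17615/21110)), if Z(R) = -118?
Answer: -269709002839087/249098 ≈ -1.0827e+9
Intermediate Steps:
(17094 - 42833)*(42078 + ((62*(37 - 13))/Z(-141) + 17615/21110)) = (17094 - 42833)*(42078 + ((62*(37 - 13))/(-118) + 17615/21110)) = -25739*(42078 + ((62*24)*(-1/118) + 17615*(1/21110))) = -25739*(42078 + (1488*(-1/118) + 3523/4222)) = -25739*(42078 + (-744/59 + 3523/4222)) = -25739*(42078 - 2933311/249098) = -25739*10478612333/249098 = -269709002839087/249098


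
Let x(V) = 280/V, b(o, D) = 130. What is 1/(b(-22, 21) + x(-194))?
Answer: 97/12470 ≈ 0.0077787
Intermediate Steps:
1/(b(-22, 21) + x(-194)) = 1/(130 + 280/(-194)) = 1/(130 + 280*(-1/194)) = 1/(130 - 140/97) = 1/(12470/97) = 97/12470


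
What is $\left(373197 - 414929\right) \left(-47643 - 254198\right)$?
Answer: $12596428612$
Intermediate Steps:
$\left(373197 - 414929\right) \left(-47643 - 254198\right) = \left(-41732\right) \left(-301841\right) = 12596428612$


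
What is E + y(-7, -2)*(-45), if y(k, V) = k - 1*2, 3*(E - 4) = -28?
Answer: 1199/3 ≈ 399.67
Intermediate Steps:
E = -16/3 (E = 4 + (⅓)*(-28) = 4 - 28/3 = -16/3 ≈ -5.3333)
y(k, V) = -2 + k (y(k, V) = k - 2 = -2 + k)
E + y(-7, -2)*(-45) = -16/3 + (-2 - 7)*(-45) = -16/3 - 9*(-45) = -16/3 + 405 = 1199/3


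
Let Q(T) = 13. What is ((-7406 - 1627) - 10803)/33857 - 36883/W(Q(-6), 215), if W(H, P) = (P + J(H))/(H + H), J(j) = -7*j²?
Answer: 1474919989/1489708 ≈ 990.07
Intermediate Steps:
W(H, P) = (P - 7*H²)/(2*H) (W(H, P) = (P - 7*H²)/(H + H) = (P - 7*H²)/((2*H)) = (P - 7*H²)*(1/(2*H)) = (P - 7*H²)/(2*H))
((-7406 - 1627) - 10803)/33857 - 36883/W(Q(-6), 215) = ((-7406 - 1627) - 10803)/33857 - 36883*26/(215 - 7*13²) = (-9033 - 10803)*(1/33857) - 36883*26/(215 - 7*169) = -19836*1/33857 - 36883*26/(215 - 1183) = -19836/33857 - 36883/((½)*(1/13)*(-968)) = -19836/33857 - 36883/(-484/13) = -19836/33857 - 36883*(-13/484) = -19836/33857 + 43589/44 = 1474919989/1489708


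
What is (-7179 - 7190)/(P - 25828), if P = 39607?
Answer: -14369/13779 ≈ -1.0428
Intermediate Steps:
(-7179 - 7190)/(P - 25828) = (-7179 - 7190)/(39607 - 25828) = -14369/13779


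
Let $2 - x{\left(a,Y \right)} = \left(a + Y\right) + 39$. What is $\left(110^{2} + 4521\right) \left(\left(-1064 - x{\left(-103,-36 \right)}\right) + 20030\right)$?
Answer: $313538544$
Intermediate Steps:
$x{\left(a,Y \right)} = -37 - Y - a$ ($x{\left(a,Y \right)} = 2 - \left(\left(a + Y\right) + 39\right) = 2 - \left(\left(Y + a\right) + 39\right) = 2 - \left(39 + Y + a\right) = -37 - Y - a$)
$\left(110^{2} + 4521\right) \left(\left(-1064 - x{\left(-103,-36 \right)}\right) + 20030\right) = \left(110^{2} + 4521\right) \left(\left(-1064 - \left(-37 - -36 - -103\right)\right) + 20030\right) = \left(12100 + 4521\right) \left(\left(-1064 - \left(-37 + 36 + 103\right)\right) + 20030\right) = 16621 \left(\left(-1064 - 102\right) + 20030\right) = 16621 \left(-1166 + 20030\right) = 16621 \cdot 18864 = 313538544$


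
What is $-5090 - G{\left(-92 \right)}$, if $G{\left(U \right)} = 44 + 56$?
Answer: $-5190$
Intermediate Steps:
$G{\left(U \right)} = 100$
$-5090 - G{\left(-92 \right)} = -5090 - 100 = -5190$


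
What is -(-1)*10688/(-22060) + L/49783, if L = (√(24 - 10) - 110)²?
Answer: -66211466/274553245 - 220*√14/49783 ≈ -0.25770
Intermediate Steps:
L = (-110 + √14)² (L = (√14 - 110)² = (-110 + √14)² ≈ 11291.)
-(-1)*10688/(-22060) + L/49783 = -(-1)*10688/(-22060) + (110 - √14)²/49783 = -1*(-10688)*(-1/22060) + (110 - √14)²*(1/49783) = 10688*(-1/22060) + (110 - √14)²/49783 = -2672/5515 + (110 - √14)²/49783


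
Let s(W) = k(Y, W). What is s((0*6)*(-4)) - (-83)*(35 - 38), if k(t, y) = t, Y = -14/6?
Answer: -754/3 ≈ -251.33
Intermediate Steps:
Y = -7/3 (Y = -14*1/6 = -7/3 ≈ -2.3333)
s(W) = -7/3
s((0*6)*(-4)) - (-83)*(35 - 38) = -7/3 - (-83)*(35 - 38) = -7/3 - (-83)*(-3) = -7/3 - 1*249 = -7/3 - 249 = -754/3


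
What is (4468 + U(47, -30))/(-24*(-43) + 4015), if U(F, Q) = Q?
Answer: 634/721 ≈ 0.87933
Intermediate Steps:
(4468 + U(47, -30))/(-24*(-43) + 4015) = (4468 - 30)/(-24*(-43) + 4015) = 4438/(1032 + 4015) = 4438/5047 = 4438*(1/5047) = 634/721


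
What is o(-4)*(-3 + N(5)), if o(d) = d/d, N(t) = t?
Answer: 2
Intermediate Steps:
o(d) = 1
o(-4)*(-3 + N(5)) = 1*(-3 + 5) = 1*2 = 2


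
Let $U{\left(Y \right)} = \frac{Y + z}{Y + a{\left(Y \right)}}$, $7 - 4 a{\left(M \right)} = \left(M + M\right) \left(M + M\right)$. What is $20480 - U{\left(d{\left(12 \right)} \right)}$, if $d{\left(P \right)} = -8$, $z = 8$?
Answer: $20480$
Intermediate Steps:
$a{\left(M \right)} = \frac{7}{4} - M^{2}$ ($a{\left(M \right)} = \frac{7}{4} - \frac{\left(M + M\right) \left(M + M\right)}{4} = \frac{7}{4} - \frac{2 M 2 M}{4} = \frac{7}{4} - \frac{4 M^{2}}{4} = \frac{7}{4} - M^{2}$)
$U{\left(Y \right)} = \frac{8 + Y}{\frac{7}{4} + Y - Y^{2}}$ ($U{\left(Y \right)} = \frac{Y + 8}{Y - \left(- \frac{7}{4} + Y^{2}\right)} = \frac{8 + Y}{\frac{7}{4} + Y - Y^{2}}$)
$20480 - U{\left(d{\left(12 \right)} \right)} = 20480 - \frac{4 \left(8 - 8\right)}{7 - 4 \left(-8\right)^{2} + 4 \left(-8\right)} = 20480 - 4 \frac{1}{7 - 256 - 32} \cdot 0 = 20480 - 4 \frac{1}{-281} \cdot 0 = 20480 - 4 \left(- \frac{1}{281}\right) 0 = 20480 - 0 = 20480 + 0 = 20480$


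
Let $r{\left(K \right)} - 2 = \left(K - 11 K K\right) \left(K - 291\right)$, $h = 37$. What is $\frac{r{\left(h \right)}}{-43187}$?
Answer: $- \frac{3815590}{43187} \approx -88.35$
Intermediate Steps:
$r{\left(K \right)} = 2 + \left(-291 + K\right) \left(K - 11 K^{2}\right)$ ($r{\left(K \right)} = 2 + \left(K - 11 K K\right) \left(K - 291\right) = 2 + \left(K - 11 K^{2}\right) \left(-291 + K\right) = 2 + \left(-291 + K\right) \left(K - 11 K^{2}\right)$)
$\frac{r{\left(h \right)}}{-43187} = \frac{2 - 10767 - 11 \cdot 37^{3} + 3202 \cdot 37^{2}}{-43187} = \left(2 - 10767 - 557183 + 3202 \cdot 1369\right) \left(- \frac{1}{43187}\right) = \left(2 - 10767 - 557183 + 4383538\right) \left(- \frac{1}{43187}\right) = 3815590 \left(- \frac{1}{43187}\right) = - \frac{3815590}{43187}$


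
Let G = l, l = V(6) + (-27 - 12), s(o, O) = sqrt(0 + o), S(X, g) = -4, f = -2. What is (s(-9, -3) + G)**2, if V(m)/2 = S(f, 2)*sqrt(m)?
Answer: (-39 - 8*sqrt(6) + 3*I)**2 ≈ 3424.5 - 351.58*I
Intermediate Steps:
V(m) = -8*sqrt(m) (V(m) = 2*(-4*sqrt(m)) = -8*sqrt(m))
s(o, O) = sqrt(o)
l = -39 - 8*sqrt(6) (l = -8*sqrt(6) + (-27 - 12) = -8*sqrt(6) - 39 = -39 - 8*sqrt(6) ≈ -58.596)
G = -39 - 8*sqrt(6) ≈ -58.596
(s(-9, -3) + G)**2 = (sqrt(-9) + (-39 - 8*sqrt(6)))**2 = (3*I + (-39 - 8*sqrt(6)))**2 = (-39 - 8*sqrt(6) + 3*I)**2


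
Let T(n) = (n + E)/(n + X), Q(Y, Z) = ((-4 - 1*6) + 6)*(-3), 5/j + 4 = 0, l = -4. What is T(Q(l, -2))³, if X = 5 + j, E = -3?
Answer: 64/343 ≈ 0.18659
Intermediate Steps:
j = -5/4 (j = 5/(-4 + 0) = 5/(-4) = 5*(-¼) = -5/4 ≈ -1.2500)
Q(Y, Z) = 12 (Q(Y, Z) = ((-4 - 6) + 6)*(-3) = (-10 + 6)*(-3) = -4*(-3) = 12)
X = 15/4 (X = 5 - 5/4 = 15/4 ≈ 3.7500)
T(n) = (-3 + n)/(15/4 + n) (T(n) = (n - 3)/(n + 15/4) = (-3 + n)/(15/4 + n))
T(Q(l, -2))³ = (4*(-3 + 12)/(15 + 4*12))³ = (4*9/(15 + 48))³ = (4*9/63)³ = (4*(1/63)*9)³ = (4/7)³ = 64/343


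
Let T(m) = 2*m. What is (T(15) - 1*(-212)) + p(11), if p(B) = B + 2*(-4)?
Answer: 245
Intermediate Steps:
p(B) = -8 + B (p(B) = B - 8 = -8 + B)
(T(15) - 1*(-212)) + p(11) = (2*15 - 1*(-212)) + (-8 + 11) = (30 + 212) + 3 = 242 + 3 = 245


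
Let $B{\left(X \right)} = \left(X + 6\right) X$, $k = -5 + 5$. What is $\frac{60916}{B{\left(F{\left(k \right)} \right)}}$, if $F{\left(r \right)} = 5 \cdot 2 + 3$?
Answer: $\frac{60916}{247} \approx 246.62$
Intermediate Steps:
$k = 0$
$F{\left(r \right)} = 13$ ($F{\left(r \right)} = 10 + 3 = 13$)
$B{\left(X \right)} = X \left(6 + X\right)$ ($B{\left(X \right)} = \left(6 + X\right) X = X \left(6 + X\right)$)
$\frac{60916}{B{\left(F{\left(k \right)} \right)}} = \frac{60916}{13 \left(6 + 13\right)} = \frac{60916}{13 \cdot 19} = \frac{60916}{247}$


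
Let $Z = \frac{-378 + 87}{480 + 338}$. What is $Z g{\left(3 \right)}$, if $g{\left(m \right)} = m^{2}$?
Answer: $- \frac{2619}{818} \approx -3.2017$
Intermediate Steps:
$Z = - \frac{291}{818} \approx -0.35575$
$Z g{\left(3 \right)} = - \frac{291 \cdot 3^{2}}{818} = \left(- \frac{291}{818}\right) 9 = - \frac{2619}{818}$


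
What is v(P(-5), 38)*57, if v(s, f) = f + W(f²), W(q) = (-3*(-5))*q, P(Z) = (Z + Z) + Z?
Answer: 1236786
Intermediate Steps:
P(Z) = 3*Z (P(Z) = 2*Z + Z = 3*Z)
W(q) = 15*q
v(s, f) = f + 15*f²
v(P(-5), 38)*57 = (38*(1 + 15*38))*57 = (38*(1 + 570))*57 = (38*571)*57 = 21698*57 = 1236786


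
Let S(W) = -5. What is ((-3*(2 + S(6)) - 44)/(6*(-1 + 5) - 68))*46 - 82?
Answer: -999/22 ≈ -45.409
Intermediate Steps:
((-3*(2 + S(6)) - 44)/(6*(-1 + 5) - 68))*46 - 82 = ((-3*(2 - 5) - 44)/(6*(-1 + 5) - 68))*46 - 82 = ((-3*(-3) - 44)/(6*4 - 68))*46 - 82 = ((9 - 44)/(24 - 68))*46 - 82 = -35/(-44)*46 - 82 = -35*(-1/44)*46 - 82 = (35/44)*46 - 82 = 805/22 - 82 = -999/22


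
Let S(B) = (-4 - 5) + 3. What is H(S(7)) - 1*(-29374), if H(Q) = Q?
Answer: 29368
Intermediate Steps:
S(B) = -6 (S(B) = -9 + 3 = -6)
H(S(7)) - 1*(-29374) = -6 - 1*(-29374) = -6 + 29374 = 29368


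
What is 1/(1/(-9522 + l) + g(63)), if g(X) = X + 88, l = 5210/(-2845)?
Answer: 5419060/818277491 ≈ 0.0066225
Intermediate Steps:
l = -1042/569 (l = 5210*(-1/2845) = -1042/569 ≈ -1.8313)
g(X) = 88 + X
1/(1/(-9522 + l) + g(63)) = 1/(1/(-9522 - 1042/569) + (88 + 63)) = 1/(1/(-5419060/569) + 151) = 1/(-569/5419060 + 151) = 1/(818277491/5419060) = 5419060/818277491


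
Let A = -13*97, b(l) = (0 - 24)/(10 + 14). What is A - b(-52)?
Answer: -1260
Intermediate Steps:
b(l) = -1 (b(l) = -24/24 = -24*1/24 = -1)
A = -1261
A - b(-52) = -1261 - 1*(-1) = -1261 + 1 = -1260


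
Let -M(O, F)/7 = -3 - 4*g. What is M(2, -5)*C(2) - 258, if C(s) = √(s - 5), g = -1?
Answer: -258 - 7*I*√3 ≈ -258.0 - 12.124*I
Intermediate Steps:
M(O, F) = -7 (M(O, F) = -7*(-3 - 4*(-1)) = -7*(-3 + 4) = -7*1 = -7)
C(s) = √(-5 + s)
M(2, -5)*C(2) - 258 = -7*√(-5 + 2) - 258 = -7*I*√3 - 258 = -258 - 7*I*√3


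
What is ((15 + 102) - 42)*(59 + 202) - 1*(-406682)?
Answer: 426257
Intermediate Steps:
((15 + 102) - 42)*(59 + 202) - 1*(-406682) = (117 - 42)*261 + 406682 = 75*261 + 406682 = 19575 + 406682 = 426257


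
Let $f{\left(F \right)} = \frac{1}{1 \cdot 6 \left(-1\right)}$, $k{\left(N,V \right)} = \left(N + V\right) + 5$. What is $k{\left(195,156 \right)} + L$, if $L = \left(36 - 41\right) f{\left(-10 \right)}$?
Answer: $\frac{2141}{6} \approx 356.83$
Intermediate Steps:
$k{\left(N,V \right)} = 5 + N + V$
$f{\left(F \right)} = - \frac{1}{6}$ ($f{\left(F \right)} = \frac{1}{6 \left(-1\right)} = \frac{1}{-6} = - \frac{1}{6}$)
$L = \frac{5}{6}$ ($L = \left(36 - 41\right) \left(- \frac{1}{6}\right) = \left(-5\right) \left(- \frac{1}{6}\right) = \frac{5}{6} \approx 0.83333$)
$k{\left(195,156 \right)} + L = \left(5 + 195 + 156\right) + \frac{5}{6} = 356 + \frac{5}{6} = \frac{2141}{6}$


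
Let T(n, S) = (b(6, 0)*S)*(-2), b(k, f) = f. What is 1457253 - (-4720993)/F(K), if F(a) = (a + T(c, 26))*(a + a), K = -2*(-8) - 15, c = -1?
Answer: 7635499/2 ≈ 3.8177e+6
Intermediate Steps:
T(n, S) = 0 (T(n, S) = (0*S)*(-2) = 0*(-2) = 0)
K = 1 (K = 16 - 15 = 1)
F(a) = 2*a² (F(a) = (a + 0)*(a + a) = a*(2*a) = 2*a²)
1457253 - (-4720993)/F(K) = 1457253 - (-4720993)/(2*1²) = 1457253 - (-4720993)/(2*1) = 1457253 - (-4720993)/2 = 1457253 - 1*(-4720993/2) = 1457253 + 4720993/2 = 7635499/2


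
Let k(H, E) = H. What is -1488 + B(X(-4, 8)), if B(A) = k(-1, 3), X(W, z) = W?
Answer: -1489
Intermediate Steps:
B(A) = -1
-1488 + B(X(-4, 8)) = -1488 - 1 = -1489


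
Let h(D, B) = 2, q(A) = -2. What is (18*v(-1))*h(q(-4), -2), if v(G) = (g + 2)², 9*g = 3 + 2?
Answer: 2116/9 ≈ 235.11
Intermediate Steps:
g = 5/9 (g = (3 + 2)/9 = (⅑)*5 = 5/9 ≈ 0.55556)
v(G) = 529/81 (v(G) = (5/9 + 2)² = (23/9)² = 529/81)
(18*v(-1))*h(q(-4), -2) = (18*(529/81))*2 = (1058/9)*2 = 2116/9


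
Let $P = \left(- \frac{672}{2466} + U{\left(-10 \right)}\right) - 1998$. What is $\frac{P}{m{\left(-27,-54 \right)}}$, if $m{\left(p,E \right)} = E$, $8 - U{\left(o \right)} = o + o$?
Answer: $\frac{404891}{11097} \approx 36.487$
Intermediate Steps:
$U{\left(o \right)} = 8 - 2 o$ ($U{\left(o \right)} = 8 - \left(o + o\right) = 8 - 2 o$)
$P = - \frac{809782}{411}$ ($P = \left(- \frac{672}{2466} + \left(8 - -20\right)\right) - 1998 = \left(\left(-672\right) \frac{1}{2466} + \left(8 + 20\right)\right) - 1998 = \left(- \frac{112}{411} + 28\right) - 1998 = \frac{11396}{411} - 1998 = - \frac{809782}{411} \approx -1970.3$)
$\frac{P}{m{\left(-27,-54 \right)}} = - \frac{809782}{411 \left(-54\right)} = \left(- \frac{809782}{411}\right) \left(- \frac{1}{54}\right) = \frac{404891}{11097}$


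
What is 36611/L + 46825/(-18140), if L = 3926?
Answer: 48028859/7121764 ≈ 6.7440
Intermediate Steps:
36611/L + 46825/(-18140) = 36611/3926 + 46825/(-18140) = 36611*(1/3926) + 46825*(-1/18140) = 36611/3926 - 9365/3628 = 48028859/7121764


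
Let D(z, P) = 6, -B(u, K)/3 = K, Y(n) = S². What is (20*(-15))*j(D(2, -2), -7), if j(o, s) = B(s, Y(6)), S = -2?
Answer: 3600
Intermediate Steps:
Y(n) = 4 (Y(n) = (-2)² = 4)
B(u, K) = -3*K
j(o, s) = -12 (j(o, s) = -3*4 = -12)
(20*(-15))*j(D(2, -2), -7) = (20*(-15))*(-12) = -300*(-12) = 3600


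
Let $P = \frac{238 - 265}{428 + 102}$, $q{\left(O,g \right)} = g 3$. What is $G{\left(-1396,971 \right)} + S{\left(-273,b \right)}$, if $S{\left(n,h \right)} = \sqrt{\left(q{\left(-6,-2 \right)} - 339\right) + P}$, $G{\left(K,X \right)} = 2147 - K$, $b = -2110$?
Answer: $3543 + \frac{i \sqrt{96924810}}{530} \approx 3543.0 + 18.576 i$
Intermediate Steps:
$q{\left(O,g \right)} = 3 g$
$P = - \frac{27}{530} \approx -0.050943$
$S{\left(n,h \right)} = \frac{i \sqrt{96924810}}{530}$ ($S{\left(n,h \right)} = \sqrt{\left(3 \left(-2\right) - 339\right) - \frac{27}{530}} = \sqrt{\left(-6 - 339\right) - \frac{27}{530}} = \sqrt{-345 - \frac{27}{530}} = \sqrt{- \frac{182877}{530}} = \frac{i \sqrt{96924810}}{530}$)
$G{\left(-1396,971 \right)} + S{\left(-273,b \right)} = \left(2147 - -1396\right) + \frac{i \sqrt{96924810}}{530} = \left(2147 + 1396\right) + \frac{i \sqrt{96924810}}{530} = 3543 + \frac{i \sqrt{96924810}}{530}$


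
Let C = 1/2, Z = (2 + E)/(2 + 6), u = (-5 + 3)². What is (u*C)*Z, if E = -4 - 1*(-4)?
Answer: ½ ≈ 0.50000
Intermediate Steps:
u = 4 (u = (-2)² = 4)
E = 0 (E = -4 + 4 = 0)
Z = ¼ (Z = (2 + 0)/(2 + 6) = 2/8 = 2*(⅛) = ¼ ≈ 0.25000)
C = ½ ≈ 0.50000
(u*C)*Z = (4*(½))*(¼) = 2*(¼) = ½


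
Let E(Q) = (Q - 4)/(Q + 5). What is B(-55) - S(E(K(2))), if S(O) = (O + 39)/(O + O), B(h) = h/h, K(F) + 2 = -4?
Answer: -29/20 ≈ -1.4500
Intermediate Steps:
K(F) = -6 (K(F) = -2 - 4 = -6)
B(h) = 1
E(Q) = (-4 + Q)/(5 + Q)
S(O) = (39 + O)/(2*O) (S(O) = (39 + O)/((2*O)) = (39 + O)*(1/(2*O)) = (39 + O)/(2*O))
B(-55) - S(E(K(2))) = 1 - (39 + (-4 - 6)/(5 - 6))/(2*((-4 - 6)/(5 - 6))) = 1 - (39 - 10/(-1))/(2*(-10/(-1))) = 1 - (39 - 1*(-10))/(2*((-1*(-10)))) = 1 - (39 + 10)/(2*10) = 1 - 49/(2*10) = 1 - 1*49/20 = 1 - 49/20 = -29/20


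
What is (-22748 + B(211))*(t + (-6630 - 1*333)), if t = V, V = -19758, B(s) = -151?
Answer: 611884179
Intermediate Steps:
t = -19758
(-22748 + B(211))*(t + (-6630 - 1*333)) = (-22748 - 151)*(-19758 + (-6630 - 1*333)) = -22899*(-19758 + (-6630 - 333)) = -22899*(-19758 - 6963) = -22899*(-26721) = 611884179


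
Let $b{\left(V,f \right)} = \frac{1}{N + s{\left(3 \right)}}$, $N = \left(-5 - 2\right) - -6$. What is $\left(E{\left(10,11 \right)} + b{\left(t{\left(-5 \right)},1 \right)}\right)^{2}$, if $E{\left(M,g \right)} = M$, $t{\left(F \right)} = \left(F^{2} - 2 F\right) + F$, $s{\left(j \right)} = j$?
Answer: $\frac{441}{4} \approx 110.25$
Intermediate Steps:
$t{\left(F \right)} = F^{2} - F$
$N = -1$ ($N = -7 + 6 = -1$)
$b{\left(V,f \right)} = \frac{1}{2}$ ($b{\left(V,f \right)} = \frac{1}{-1 + 3} = \frac{1}{2}$)
$\left(E{\left(10,11 \right)} + b{\left(t{\left(-5 \right)},1 \right)}\right)^{2} = \left(10 + \frac{1}{2}\right)^{2} = \left(\frac{21}{2}\right)^{2} = \frac{441}{4}$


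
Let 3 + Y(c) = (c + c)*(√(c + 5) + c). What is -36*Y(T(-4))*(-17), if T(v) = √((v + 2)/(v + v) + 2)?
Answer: 918 + 918*√26 ≈ 5598.9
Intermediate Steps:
T(v) = √(2 + (2 + v)/(2*v)) (T(v) = √((2 + v)/((2*v)) + 2) = √((2 + v)*(1/(2*v)) + 2) = √((2 + v)/(2*v) + 2) = √(2 + (2 + v)/(2*v)))
Y(c) = -3 + 2*c*(c + √(5 + c)) (Y(c) = -3 + (c + c)*(√(c + 5) + c) = -3 + (2*c)*(√(5 + c) + c) = -3 + (2*c)*(c + √(5 + c)) = -3 + 2*c*(c + √(5 + c)))
-36*Y(T(-4))*(-17) = -36*(-3 + 2*(√(10 + 4/(-4))/2)² + 2*(√(10 + 4/(-4))/2)*√(5 + √(10 + 4/(-4))/2))*(-17) = -36*(-3 + 2*(√(10 + 4*(-¼))/2)² + 2*(√(10 + 4*(-¼))/2)*√(5 + √(10 + 4*(-¼))/2))*(-17) = -36*(-3 + 2*(√(10 - 1)/2)² + 2*(√(10 - 1)/2)*√(5 + √(10 - 1)/2))*(-17) = -36*(-3 + 2*(√9/2)² + 2*(√9/2)*√(5 + √9/2))*(-17) = -36*(-3 + 2*((½)*3)² + 2*((½)*3)*√(5 + (½)*3))*(-17) = -36*(-3 + 2*(3/2)² + 2*(3/2)*√(5 + 3/2))*(-17) = -36*(-3 + 2*(9/4) + 2*(3/2)*√(13/2))*(-17) = -36*(-3 + 9/2 + 2*(3/2)*(√26/2))*(-17) = -36*(-3 + 9/2 + 3*√26/2)*(-17) = -36*(3/2 + 3*√26/2)*(-17) = (-54 - 54*√26)*(-17) = 918 + 918*√26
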